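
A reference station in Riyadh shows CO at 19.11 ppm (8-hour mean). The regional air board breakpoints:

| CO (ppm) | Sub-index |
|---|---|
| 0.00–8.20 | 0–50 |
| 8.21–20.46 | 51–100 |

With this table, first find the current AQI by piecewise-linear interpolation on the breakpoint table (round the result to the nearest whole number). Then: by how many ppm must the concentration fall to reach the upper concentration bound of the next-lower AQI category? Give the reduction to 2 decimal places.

CO 19.11: bracket 8.21–20.46 → index 51–100; slope 49/12.25, offset 10.90.
AQI = 51 + 49/12.25·10.90 ≈ 94.60 ⇒ 95.
Current AQI 95 is in the Moderate range (51–100). The next-lower category tops out at AQI 50, whose upper concentration bound is 8.20 ppm.
Reduction needed = 19.11 − 8.20 = 10.91 ppm.

10.91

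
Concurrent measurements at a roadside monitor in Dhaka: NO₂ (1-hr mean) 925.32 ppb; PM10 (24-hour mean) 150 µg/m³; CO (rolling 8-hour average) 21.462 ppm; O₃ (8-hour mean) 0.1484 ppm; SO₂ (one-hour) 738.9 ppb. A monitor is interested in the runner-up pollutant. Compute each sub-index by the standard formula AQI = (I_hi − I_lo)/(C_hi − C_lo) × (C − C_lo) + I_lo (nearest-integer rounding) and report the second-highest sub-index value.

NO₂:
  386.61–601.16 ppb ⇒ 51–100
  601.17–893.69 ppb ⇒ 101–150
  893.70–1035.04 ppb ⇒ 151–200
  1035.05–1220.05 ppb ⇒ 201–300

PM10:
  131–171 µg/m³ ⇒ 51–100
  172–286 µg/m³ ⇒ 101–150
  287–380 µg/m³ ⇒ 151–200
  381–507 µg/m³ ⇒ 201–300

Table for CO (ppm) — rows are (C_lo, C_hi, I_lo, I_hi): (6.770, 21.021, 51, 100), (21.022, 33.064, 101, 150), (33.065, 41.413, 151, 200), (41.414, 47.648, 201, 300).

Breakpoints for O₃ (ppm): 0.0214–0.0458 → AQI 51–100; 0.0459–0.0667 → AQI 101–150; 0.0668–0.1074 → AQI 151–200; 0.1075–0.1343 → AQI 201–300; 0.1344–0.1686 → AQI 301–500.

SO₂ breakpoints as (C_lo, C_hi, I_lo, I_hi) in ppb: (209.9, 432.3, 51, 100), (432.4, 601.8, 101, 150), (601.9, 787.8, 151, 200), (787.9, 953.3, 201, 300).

NO₂ 925.32: bracket 893.70–1035.04 → index 151–200; slope 49/141.34, offset 31.62.
AQI = 151 + 49/141.34·31.62 ≈ 161.96 ⇒ 162.
PM10: row 131–171 (AQI 51–100). (100−51)·(150−131)/(171−131) + 51 = 49·19/40 + 51 ≈ 74.28 → 74.
CO: 21.462 ∈ [21.022, 33.064] ↔ index [101, 150].
101 + (21.462−21.022)·(150−101)/(33.064−21.022) = 101 + 0.440·49/12.042 ≈ 102.79, so AQI = 103.
O₃: 0.1484 lies in 0.1344–0.1686, so I_lo=301, I_hi=500, C_lo=0.1344, C_hi=0.1686.
(500−301)/(0.1686−0.1344) × (0.1484−0.1344) + 301 = 199/0.0342 × 0.0140 + 301 ≈ 382.46 → 382.
SO₂: 738.9 ∈ [601.9, 787.8] ↔ index [151, 200].
151 + (738.9−601.9)·(200−151)/(787.8−601.9) = 151 + 137.0·49/185.9 ≈ 187.11, so AQI = 187.
Sub-indices: NO₂→162, PM10→74, CO→103, O₃→382, SO₂→187. Ranked high→low: 382, 187, 162, 103, 74. Second-highest sub-index = 187.

187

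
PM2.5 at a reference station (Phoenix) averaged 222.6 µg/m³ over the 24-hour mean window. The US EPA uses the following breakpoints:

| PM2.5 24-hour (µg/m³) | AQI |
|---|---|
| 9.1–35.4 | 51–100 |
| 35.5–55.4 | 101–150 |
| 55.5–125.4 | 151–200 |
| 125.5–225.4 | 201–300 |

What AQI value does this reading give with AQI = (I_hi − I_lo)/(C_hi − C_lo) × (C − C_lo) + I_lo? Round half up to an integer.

PM2.5: row 125.5–225.4 (AQI 201–300). (300−201)·(222.6−125.5)/(225.4−125.5) + 201 = 99·97.1/99.9 + 201 ≈ 297.23 → 297.

297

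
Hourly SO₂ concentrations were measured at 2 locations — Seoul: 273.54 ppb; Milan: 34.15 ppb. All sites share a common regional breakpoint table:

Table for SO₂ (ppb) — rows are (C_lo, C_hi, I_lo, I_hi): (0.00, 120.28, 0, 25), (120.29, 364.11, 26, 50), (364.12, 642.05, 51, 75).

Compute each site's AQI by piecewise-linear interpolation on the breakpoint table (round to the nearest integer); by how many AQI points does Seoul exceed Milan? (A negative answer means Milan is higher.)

34

Seoul: 273.54 ∈ [120.29, 364.11] ↔ index [26, 50].
26 + (273.54−120.29)·(50−26)/(364.11−120.29) = 26 + 153.25·24/243.82 ≈ 41.08, so AQI = 41.
Milan: 34.15 ∈ [0.00, 120.28] ↔ index [0, 25].
0 + (34.15−0.00)·(25−0)/(120.28−0.00) = 0 + 34.15·25/120.28 ≈ 7.10, so AQI = 7.
AQIs: Seoul=41, Milan=7. Seoul (41) − Milan (7) = 34.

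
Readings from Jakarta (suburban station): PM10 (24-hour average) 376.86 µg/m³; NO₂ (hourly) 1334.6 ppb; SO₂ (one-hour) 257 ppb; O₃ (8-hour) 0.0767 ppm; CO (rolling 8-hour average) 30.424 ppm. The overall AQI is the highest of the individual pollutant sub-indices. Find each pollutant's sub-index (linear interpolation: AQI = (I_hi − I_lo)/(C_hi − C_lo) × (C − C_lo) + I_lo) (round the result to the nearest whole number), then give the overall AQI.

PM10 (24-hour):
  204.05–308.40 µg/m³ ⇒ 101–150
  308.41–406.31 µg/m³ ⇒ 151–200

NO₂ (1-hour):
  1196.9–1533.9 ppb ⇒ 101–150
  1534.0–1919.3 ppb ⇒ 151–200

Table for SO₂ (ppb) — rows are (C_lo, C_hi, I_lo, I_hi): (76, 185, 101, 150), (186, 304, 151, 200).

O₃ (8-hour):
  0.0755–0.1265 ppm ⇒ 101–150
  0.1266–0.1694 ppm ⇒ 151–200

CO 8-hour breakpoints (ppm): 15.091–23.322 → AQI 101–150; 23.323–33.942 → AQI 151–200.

185

PM10: 376.86 lies in 308.41–406.31, so I_lo=151, I_hi=200, C_lo=308.41, C_hi=406.31.
(200−151)/(406.31−308.41) × (376.86−308.41) + 151 = 49/97.90 × 68.45 + 151 ≈ 185.26 → 185.
NO₂: 1334.6 lies in 1196.9–1533.9, so I_lo=101, I_hi=150, C_lo=1196.9, C_hi=1533.9.
(150−101)/(1533.9−1196.9) × (1334.6−1196.9) + 101 = 49/337.0 × 137.7 + 101 ≈ 121.02 → 121.
SO₂: row 186–304 (AQI 151–200). (200−151)·(257−186)/(304−186) + 151 = 49·71/118 + 151 ≈ 180.48 → 180.
O₃: 0.0767 lies in 0.0755–0.1265, so I_lo=101, I_hi=150, C_lo=0.0755, C_hi=0.1265.
(150−101)/(0.1265−0.0755) × (0.0767−0.0755) + 101 = 49/0.0510 × 0.0012 + 101 ≈ 102.15 → 102.
CO: 30.424 ∈ [23.323, 33.942] ↔ index [151, 200].
151 + (30.424−23.323)·(200−151)/(33.942−23.323) = 151 + 7.101·49/10.619 ≈ 183.77, so AQI = 184.
Sub-indices: PM10→185, NO₂→121, SO₂→180, O₃→102, CO→184. Overall AQI = max = 185; dominant pollutant is PM10.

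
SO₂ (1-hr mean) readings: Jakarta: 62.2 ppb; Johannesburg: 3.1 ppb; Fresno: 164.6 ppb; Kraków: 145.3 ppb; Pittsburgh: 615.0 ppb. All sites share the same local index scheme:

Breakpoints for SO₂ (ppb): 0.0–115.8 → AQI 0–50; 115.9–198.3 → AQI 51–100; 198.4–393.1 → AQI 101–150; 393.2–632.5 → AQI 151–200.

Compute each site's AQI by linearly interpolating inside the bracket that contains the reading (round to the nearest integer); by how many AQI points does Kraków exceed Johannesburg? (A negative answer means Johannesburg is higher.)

67

Jakarta 62.2: bracket 0.0–115.8 → index 0–50; slope 50/115.8, offset 62.2.
AQI = 0 + 50/115.8·62.2 ≈ 26.86 ⇒ 27.
Johannesburg: row 0.0–115.8 (AQI 0–50). (50−0)·(3.1−0.0)/(115.8−0.0) + 0 = 50·3.1/115.8 + 0 ≈ 1.34 → 1.
Fresno: 164.6 lies in 115.9–198.3, so I_lo=51, I_hi=100, C_lo=115.9, C_hi=198.3.
(100−51)/(198.3−115.9) × (164.6−115.9) + 51 = 49/82.4 × 48.7 + 51 ≈ 79.96 → 80.
Kraków 145.3: bracket 115.9–198.3 → index 51–100; slope 49/82.4, offset 29.4.
AQI = 51 + 49/82.4·29.4 ≈ 68.48 ⇒ 68.
Pittsburgh: 615.0 ∈ [393.2, 632.5] ↔ index [151, 200].
151 + (615.0−393.2)·(200−151)/(632.5−393.2) = 151 + 221.8·49/239.3 ≈ 196.42, so AQI = 196.
AQIs: Jakarta=27, Johannesburg=1, Fresno=80, Kraków=68, Pittsburgh=196. Kraków (68) − Johannesburg (1) = 67.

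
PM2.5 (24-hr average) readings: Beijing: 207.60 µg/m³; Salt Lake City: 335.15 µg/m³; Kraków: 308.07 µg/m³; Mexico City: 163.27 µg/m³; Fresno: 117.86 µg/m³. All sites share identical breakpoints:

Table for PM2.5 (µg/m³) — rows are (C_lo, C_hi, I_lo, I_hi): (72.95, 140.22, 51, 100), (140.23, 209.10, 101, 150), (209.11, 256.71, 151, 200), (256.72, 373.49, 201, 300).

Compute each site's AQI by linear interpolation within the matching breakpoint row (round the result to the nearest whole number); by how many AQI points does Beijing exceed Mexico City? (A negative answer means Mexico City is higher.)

Beijing: row 140.23–209.10 (AQI 101–150). (150−101)·(207.60−140.23)/(209.10−140.23) + 101 = 49·67.37/68.87 + 101 ≈ 148.93 → 149.
Salt Lake City 335.15: bracket 256.72–373.49 → index 201–300; slope 99/116.77, offset 78.43.
AQI = 201 + 99/116.77·78.43 ≈ 267.49 ⇒ 267.
Kraków: 308.07 ∈ [256.72, 373.49] ↔ index [201, 300].
201 + (308.07−256.72)·(300−201)/(373.49−256.72) = 201 + 51.35·99/116.77 ≈ 244.54, so AQI = 245.
Mexico City: 163.27 ∈ [140.23, 209.10] ↔ index [101, 150].
101 + (163.27−140.23)·(150−101)/(209.10−140.23) = 101 + 23.04·49/68.87 ≈ 117.39, so AQI = 117.
Fresno 117.86: bracket 72.95–140.22 → index 51–100; slope 49/67.27, offset 44.91.
AQI = 51 + 49/67.27·44.91 ≈ 83.71 ⇒ 84.
AQIs: Beijing=149, Salt Lake City=267, Kraków=245, Mexico City=117, Fresno=84. Beijing (149) − Mexico City (117) = 32.

32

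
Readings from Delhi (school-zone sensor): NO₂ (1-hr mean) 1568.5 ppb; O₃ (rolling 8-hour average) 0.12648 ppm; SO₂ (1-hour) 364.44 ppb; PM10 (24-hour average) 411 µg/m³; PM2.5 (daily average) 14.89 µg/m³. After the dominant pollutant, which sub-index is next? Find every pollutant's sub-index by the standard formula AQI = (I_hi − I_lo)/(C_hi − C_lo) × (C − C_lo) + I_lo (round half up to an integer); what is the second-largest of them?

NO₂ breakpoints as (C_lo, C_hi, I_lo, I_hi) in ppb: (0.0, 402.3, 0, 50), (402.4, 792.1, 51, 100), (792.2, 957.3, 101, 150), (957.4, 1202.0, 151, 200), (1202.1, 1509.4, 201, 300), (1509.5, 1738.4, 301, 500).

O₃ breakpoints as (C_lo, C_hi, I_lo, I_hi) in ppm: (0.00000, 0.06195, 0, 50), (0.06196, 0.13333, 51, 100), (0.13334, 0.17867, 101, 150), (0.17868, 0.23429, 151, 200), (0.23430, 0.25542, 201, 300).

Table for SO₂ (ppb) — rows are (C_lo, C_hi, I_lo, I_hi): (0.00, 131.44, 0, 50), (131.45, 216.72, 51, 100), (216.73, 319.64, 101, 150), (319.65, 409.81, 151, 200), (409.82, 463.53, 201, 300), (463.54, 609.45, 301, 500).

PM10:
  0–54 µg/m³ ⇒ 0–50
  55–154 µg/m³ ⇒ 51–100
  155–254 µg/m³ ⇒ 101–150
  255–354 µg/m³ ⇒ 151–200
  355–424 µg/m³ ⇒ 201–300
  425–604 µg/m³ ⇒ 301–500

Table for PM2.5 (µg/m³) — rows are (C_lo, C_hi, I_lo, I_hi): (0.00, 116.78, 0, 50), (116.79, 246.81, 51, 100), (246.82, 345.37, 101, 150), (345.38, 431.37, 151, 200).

NO₂: row 1509.5–1738.4 (AQI 301–500). (500−301)·(1568.5−1509.5)/(1738.4−1509.5) + 301 = 199·59.0/228.9 + 301 ≈ 352.29 → 352.
O₃: row 0.06196–0.13333 (AQI 51–100). (100−51)·(0.12648−0.06196)/(0.13333−0.06196) + 51 = 49·0.06452/0.07137 + 51 ≈ 95.30 → 95.
SO₂: 364.44 ∈ [319.65, 409.81] ↔ index [151, 200].
151 + (364.44−319.65)·(200−151)/(409.81−319.65) = 151 + 44.79·49/90.16 ≈ 175.34, so AQI = 175.
PM10 411: bracket 355–424 → index 201–300; slope 99/69, offset 56.
AQI = 201 + 99/69·56 ≈ 281.35 ⇒ 281.
PM2.5 14.89: bracket 0.00–116.78 → index 0–50; slope 50/116.78, offset 14.89.
AQI = 0 + 50/116.78·14.89 ≈ 6.38 ⇒ 6.
Sub-indices: NO₂→352, O₃→95, SO₂→175, PM10→281, PM2.5→6. Ranked high→low: 352, 281, 175, 95, 6. Second-highest sub-index = 281.

281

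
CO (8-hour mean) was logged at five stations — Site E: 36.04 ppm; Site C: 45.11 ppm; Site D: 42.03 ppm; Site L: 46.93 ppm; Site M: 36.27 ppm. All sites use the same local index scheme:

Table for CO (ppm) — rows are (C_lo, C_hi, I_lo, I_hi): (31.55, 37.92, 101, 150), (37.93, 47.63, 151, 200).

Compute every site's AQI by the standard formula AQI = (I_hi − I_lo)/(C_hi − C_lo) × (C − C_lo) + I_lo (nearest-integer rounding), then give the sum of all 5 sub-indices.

828

Site E: 36.04 lies in 31.55–37.92, so I_lo=101, I_hi=150, C_lo=31.55, C_hi=37.92.
(150−101)/(37.92−31.55) × (36.04−31.55) + 101 = 49/6.37 × 4.49 + 101 ≈ 135.54 → 136.
Site C 45.11: bracket 37.93–47.63 → index 151–200; slope 49/9.70, offset 7.18.
AQI = 151 + 49/9.70·7.18 ≈ 187.27 ⇒ 187.
Site D 42.03: bracket 37.93–47.63 → index 151–200; slope 49/9.70, offset 4.10.
AQI = 151 + 49/9.70·4.10 ≈ 171.71 ⇒ 172.
Site L: 46.93 lies in 37.93–47.63, so I_lo=151, I_hi=200, C_lo=37.93, C_hi=47.63.
(200−151)/(47.63−37.93) × (46.93−37.93) + 151 = 49/9.70 × 9.00 + 151 ≈ 196.46 → 196.
Site M 36.27: bracket 31.55–37.92 → index 101–150; slope 49/6.37, offset 4.72.
AQI = 101 + 49/6.37·4.72 ≈ 137.31 ⇒ 137.
AQIs: Site E=136, Site C=187, Site D=172, Site L=196, Site M=137. Sum = 136 + 187 + 172 + 196 + 137 = 828.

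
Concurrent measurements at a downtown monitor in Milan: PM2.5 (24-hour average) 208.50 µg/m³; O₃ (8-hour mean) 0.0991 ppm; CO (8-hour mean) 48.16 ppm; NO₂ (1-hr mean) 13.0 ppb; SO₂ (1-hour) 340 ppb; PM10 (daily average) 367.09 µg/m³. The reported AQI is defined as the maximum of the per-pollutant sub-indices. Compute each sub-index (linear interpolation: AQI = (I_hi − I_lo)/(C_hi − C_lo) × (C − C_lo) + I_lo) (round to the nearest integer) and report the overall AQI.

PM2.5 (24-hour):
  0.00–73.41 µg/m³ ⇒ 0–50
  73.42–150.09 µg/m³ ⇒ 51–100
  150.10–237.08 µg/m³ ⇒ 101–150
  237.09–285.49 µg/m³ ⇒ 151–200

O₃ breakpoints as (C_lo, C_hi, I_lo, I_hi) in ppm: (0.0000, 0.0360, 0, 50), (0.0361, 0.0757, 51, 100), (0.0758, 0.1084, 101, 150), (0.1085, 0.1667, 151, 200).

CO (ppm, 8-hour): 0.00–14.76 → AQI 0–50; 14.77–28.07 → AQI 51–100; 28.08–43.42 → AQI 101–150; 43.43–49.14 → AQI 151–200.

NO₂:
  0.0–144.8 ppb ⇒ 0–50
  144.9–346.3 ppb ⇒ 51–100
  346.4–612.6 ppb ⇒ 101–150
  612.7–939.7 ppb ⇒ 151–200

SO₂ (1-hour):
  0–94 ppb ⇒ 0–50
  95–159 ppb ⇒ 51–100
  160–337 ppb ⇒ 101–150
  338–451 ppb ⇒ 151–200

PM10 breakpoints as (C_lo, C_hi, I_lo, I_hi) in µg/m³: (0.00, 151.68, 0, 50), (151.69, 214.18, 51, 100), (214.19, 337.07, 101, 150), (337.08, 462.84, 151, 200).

PM2.5: 208.50 ∈ [150.10, 237.08] ↔ index [101, 150].
101 + (208.50−150.10)·(150−101)/(237.08−150.10) = 101 + 58.40·49/86.98 ≈ 133.90, so AQI = 134.
O₃: 0.0991 lies in 0.0758–0.1084, so I_lo=101, I_hi=150, C_lo=0.0758, C_hi=0.1084.
(150−101)/(0.1084−0.0758) × (0.0991−0.0758) + 101 = 49/0.0326 × 0.0233 + 101 ≈ 136.02 → 136.
CO 48.16: bracket 43.43–49.14 → index 151–200; slope 49/5.71, offset 4.73.
AQI = 151 + 49/5.71·4.73 ≈ 191.59 ⇒ 192.
NO₂: row 0.0–144.8 (AQI 0–50). (50−0)·(13.0−0.0)/(144.8−0.0) + 0 = 50·13.0/144.8 + 0 ≈ 4.49 → 4.
SO₂: 340 ∈ [338, 451] ↔ index [151, 200].
151 + (340−338)·(200−151)/(451−338) = 151 + 2·49/113 ≈ 151.87, so AQI = 152.
PM10 367.09: bracket 337.08–462.84 → index 151–200; slope 49/125.76, offset 30.01.
AQI = 151 + 49/125.76·30.01 ≈ 162.69 ⇒ 163.
Sub-indices: PM2.5→134, O₃→136, CO→192, NO₂→4, SO₂→152, PM10→163. Overall AQI = max = 192; dominant pollutant is CO.
AQI 192: Unhealthy.

192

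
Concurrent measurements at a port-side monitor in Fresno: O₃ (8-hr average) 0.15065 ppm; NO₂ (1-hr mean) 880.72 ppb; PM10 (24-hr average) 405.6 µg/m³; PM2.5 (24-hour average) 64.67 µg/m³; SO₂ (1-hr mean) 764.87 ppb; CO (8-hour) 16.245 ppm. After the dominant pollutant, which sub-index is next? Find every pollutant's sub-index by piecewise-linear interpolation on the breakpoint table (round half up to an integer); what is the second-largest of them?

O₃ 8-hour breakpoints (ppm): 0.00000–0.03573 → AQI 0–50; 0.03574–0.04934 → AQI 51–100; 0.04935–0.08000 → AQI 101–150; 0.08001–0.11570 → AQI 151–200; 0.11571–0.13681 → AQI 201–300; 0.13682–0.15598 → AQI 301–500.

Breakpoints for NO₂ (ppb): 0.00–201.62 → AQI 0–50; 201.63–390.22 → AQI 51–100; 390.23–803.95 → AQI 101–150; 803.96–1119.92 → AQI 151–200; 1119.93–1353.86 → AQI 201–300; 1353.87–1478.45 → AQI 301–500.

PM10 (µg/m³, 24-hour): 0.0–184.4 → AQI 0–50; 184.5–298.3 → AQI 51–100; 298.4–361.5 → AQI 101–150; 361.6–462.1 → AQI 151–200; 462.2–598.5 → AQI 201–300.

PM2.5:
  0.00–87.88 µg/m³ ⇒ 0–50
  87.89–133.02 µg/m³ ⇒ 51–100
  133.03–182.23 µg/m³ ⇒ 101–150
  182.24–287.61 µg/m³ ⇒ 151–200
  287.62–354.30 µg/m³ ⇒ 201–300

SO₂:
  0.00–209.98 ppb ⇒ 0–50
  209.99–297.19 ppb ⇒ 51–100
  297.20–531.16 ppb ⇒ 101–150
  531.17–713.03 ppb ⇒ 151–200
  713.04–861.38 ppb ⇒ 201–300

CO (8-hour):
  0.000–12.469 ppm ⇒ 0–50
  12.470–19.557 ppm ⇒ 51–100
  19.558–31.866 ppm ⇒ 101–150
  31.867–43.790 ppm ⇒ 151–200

236

O₃: 0.15065 ∈ [0.13682, 0.15598] ↔ index [301, 500].
301 + (0.15065−0.13682)·(500−301)/(0.15598−0.13682) = 301 + 0.01383·199/0.01916 ≈ 444.64, so AQI = 445.
NO₂: row 803.96–1119.92 (AQI 151–200). (200−151)·(880.72−803.96)/(1119.92−803.96) + 151 = 49·76.76/315.96 + 151 ≈ 162.90 → 163.
PM10: row 361.6–462.1 (AQI 151–200). (200−151)·(405.6−361.6)/(462.1−361.6) + 151 = 49·44.0/100.5 + 151 ≈ 172.45 → 172.
PM2.5: 64.67 lies in 0.00–87.88, so I_lo=0, I_hi=50, C_lo=0.00, C_hi=87.88.
(50−0)/(87.88−0.00) × (64.67−0.00) + 0 = 50/87.88 × 64.67 + 0 ≈ 36.79 → 37.
SO₂ 764.87: bracket 713.04–861.38 → index 201–300; slope 99/148.34, offset 51.83.
AQI = 201 + 99/148.34·51.83 ≈ 235.59 ⇒ 236.
CO: 16.245 ∈ [12.470, 19.557] ↔ index [51, 100].
51 + (16.245−12.470)·(100−51)/(19.557−12.470) = 51 + 3.775·49/7.087 ≈ 77.10, so AQI = 77.
Sub-indices: O₃→445, NO₂→163, PM10→172, PM2.5→37, SO₂→236, CO→77. Ranked high→low: 445, 236, 172, 163, 77, 37. Second-highest sub-index = 236.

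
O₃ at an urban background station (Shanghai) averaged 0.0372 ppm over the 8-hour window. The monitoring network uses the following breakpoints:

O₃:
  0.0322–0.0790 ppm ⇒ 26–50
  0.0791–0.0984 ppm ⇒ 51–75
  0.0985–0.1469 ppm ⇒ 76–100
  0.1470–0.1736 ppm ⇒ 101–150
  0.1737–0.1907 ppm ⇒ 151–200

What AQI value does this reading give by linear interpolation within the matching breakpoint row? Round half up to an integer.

29

O₃: 0.0372 lies in 0.0322–0.0790, so I_lo=26, I_hi=50, C_lo=0.0322, C_hi=0.0790.
(50−26)/(0.0790−0.0322) × (0.0372−0.0322) + 26 = 24/0.0468 × 0.0050 + 26 ≈ 28.56 → 29.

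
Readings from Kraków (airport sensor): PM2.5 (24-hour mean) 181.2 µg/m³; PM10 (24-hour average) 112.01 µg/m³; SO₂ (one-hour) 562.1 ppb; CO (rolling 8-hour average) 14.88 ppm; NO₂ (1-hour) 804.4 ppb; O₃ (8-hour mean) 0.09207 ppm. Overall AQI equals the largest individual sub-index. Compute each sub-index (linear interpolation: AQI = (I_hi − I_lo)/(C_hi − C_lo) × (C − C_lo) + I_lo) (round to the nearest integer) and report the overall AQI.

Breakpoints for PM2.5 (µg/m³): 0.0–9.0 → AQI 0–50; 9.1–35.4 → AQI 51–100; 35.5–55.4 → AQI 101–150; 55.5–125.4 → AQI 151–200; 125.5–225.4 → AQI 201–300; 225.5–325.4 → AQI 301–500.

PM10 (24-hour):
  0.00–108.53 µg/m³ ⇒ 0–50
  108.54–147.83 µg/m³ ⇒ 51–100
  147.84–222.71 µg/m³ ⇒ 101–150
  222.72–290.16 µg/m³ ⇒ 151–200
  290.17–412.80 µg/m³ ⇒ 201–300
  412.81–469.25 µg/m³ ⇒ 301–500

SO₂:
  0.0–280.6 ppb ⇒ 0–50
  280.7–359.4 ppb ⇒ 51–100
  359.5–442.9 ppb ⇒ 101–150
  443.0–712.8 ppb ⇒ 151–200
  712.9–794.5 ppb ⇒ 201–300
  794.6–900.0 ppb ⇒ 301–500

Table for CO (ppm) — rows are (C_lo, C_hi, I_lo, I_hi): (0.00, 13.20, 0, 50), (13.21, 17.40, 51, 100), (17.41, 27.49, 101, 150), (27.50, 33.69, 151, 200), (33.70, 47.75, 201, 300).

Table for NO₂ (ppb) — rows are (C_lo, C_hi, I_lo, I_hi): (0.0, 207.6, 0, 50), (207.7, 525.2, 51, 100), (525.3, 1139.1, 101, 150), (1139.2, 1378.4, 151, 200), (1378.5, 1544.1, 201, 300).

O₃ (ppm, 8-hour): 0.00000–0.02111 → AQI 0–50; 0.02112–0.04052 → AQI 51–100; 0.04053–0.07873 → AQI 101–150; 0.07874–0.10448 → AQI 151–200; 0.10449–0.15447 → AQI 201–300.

256

PM2.5: row 125.5–225.4 (AQI 201–300). (300−201)·(181.2−125.5)/(225.4−125.5) + 201 = 99·55.7/99.9 + 201 ≈ 256.20 → 256.
PM10: 112.01 lies in 108.54–147.83, so I_lo=51, I_hi=100, C_lo=108.54, C_hi=147.83.
(100−51)/(147.83−108.54) × (112.01−108.54) + 51 = 49/39.29 × 3.47 + 51 ≈ 55.33 → 55.
SO₂: row 443.0–712.8 (AQI 151–200). (200−151)·(562.1−443.0)/(712.8−443.0) + 151 = 49·119.1/269.8 + 151 ≈ 172.63 → 173.
CO: 14.88 lies in 13.21–17.40, so I_lo=51, I_hi=100, C_lo=13.21, C_hi=17.40.
(100−51)/(17.40−13.21) × (14.88−13.21) + 51 = 49/4.19 × 1.67 + 51 ≈ 70.53 → 71.
NO₂: 804.4 ∈ [525.3, 1139.1] ↔ index [101, 150].
101 + (804.4−525.3)·(150−101)/(1139.1−525.3) = 101 + 279.1·49/613.8 ≈ 123.28, so AQI = 123.
O₃: 0.09207 ∈ [0.07874, 0.10448] ↔ index [151, 200].
151 + (0.09207−0.07874)·(200−151)/(0.10448−0.07874) = 151 + 0.01333·49/0.02574 ≈ 176.38, so AQI = 176.
Sub-indices: PM2.5→256, PM10→55, SO₂→173, CO→71, NO₂→123, O₃→176. Overall AQI = max = 256; dominant pollutant is PM2.5.
AQI 256: Very Unhealthy.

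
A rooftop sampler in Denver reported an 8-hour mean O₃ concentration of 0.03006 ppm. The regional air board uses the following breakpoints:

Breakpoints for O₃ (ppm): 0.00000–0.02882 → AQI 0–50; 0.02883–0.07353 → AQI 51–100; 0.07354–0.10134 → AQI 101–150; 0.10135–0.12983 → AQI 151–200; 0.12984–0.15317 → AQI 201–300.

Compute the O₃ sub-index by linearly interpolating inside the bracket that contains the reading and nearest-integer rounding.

O₃: 0.03006 lies in 0.02883–0.07353, so I_lo=51, I_hi=100, C_lo=0.02883, C_hi=0.07353.
(100−51)/(0.07353−0.02883) × (0.03006−0.02883) + 51 = 49/0.04470 × 0.00123 + 51 ≈ 52.35 → 52.
AQI 52 falls in the Moderate category.

52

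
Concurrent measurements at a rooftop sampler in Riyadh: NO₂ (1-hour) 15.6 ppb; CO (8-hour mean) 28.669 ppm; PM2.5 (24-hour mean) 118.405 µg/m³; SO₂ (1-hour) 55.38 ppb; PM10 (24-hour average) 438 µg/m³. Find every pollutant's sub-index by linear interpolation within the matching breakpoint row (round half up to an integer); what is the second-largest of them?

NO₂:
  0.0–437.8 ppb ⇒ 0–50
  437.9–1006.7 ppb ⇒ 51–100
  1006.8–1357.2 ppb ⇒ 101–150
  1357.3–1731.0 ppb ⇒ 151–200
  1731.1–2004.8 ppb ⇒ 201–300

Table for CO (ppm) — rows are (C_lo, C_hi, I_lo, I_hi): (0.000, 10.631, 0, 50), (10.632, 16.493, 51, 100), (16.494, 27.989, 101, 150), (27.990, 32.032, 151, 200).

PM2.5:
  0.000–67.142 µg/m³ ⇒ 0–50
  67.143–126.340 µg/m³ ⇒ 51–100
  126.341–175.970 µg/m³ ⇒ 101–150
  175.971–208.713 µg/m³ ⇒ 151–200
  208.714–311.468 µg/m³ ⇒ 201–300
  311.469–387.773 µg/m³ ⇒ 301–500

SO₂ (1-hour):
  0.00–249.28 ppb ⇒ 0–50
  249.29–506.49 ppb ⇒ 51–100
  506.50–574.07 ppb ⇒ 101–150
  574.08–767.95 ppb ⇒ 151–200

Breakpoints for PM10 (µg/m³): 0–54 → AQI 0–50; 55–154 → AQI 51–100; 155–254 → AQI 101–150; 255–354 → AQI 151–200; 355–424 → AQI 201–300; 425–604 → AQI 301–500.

159

NO₂ 15.6: bracket 0.0–437.8 → index 0–50; slope 50/437.8, offset 15.6.
AQI = 0 + 50/437.8·15.6 ≈ 1.78 ⇒ 2.
CO 28.669: bracket 27.990–32.032 → index 151–200; slope 49/4.042, offset 0.679.
AQI = 151 + 49/4.042·0.679 ≈ 159.23 ⇒ 159.
PM2.5: 118.405 lies in 67.143–126.340, so I_lo=51, I_hi=100, C_lo=67.143, C_hi=126.340.
(100−51)/(126.340−67.143) × (118.405−67.143) + 51 = 49/59.197 × 51.262 + 51 ≈ 93.43 → 93.
SO₂: 55.38 lies in 0.00–249.28, so I_lo=0, I_hi=50, C_lo=0.00, C_hi=249.28.
(50−0)/(249.28−0.00) × (55.38−0.00) + 0 = 50/249.28 × 55.38 + 0 ≈ 11.11 → 11.
PM10: row 425–604 (AQI 301–500). (500−301)·(438−425)/(604−425) + 301 = 199·13/179 + 301 ≈ 315.45 → 315.
Sub-indices: NO₂→2, CO→159, PM2.5→93, SO₂→11, PM10→315. Ranked high→low: 315, 159, 93, 11, 2. Second-highest sub-index = 159.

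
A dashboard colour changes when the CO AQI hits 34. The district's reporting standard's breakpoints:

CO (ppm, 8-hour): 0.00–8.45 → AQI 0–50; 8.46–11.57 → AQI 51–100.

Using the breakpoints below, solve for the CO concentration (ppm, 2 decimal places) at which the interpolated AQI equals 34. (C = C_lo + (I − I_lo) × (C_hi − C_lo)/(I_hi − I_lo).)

5.75

AQI 34 lies in the 0–50 band, which corresponds to 0.00–8.45 ppm.
C = 0.00 + (34−0)×(8.45−0.00)/(50−0) = 0.00 + 34×8.45/50 ≈ 5.7460 ppm → 5.75 ppm to 2 dp.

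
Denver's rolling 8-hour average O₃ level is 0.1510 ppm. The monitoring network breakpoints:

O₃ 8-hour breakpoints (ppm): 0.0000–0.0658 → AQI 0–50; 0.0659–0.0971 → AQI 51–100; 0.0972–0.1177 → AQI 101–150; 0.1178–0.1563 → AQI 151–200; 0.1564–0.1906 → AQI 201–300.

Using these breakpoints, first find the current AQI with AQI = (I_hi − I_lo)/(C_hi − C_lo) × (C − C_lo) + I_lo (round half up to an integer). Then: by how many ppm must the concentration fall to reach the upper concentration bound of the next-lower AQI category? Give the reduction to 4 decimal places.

0.0333

O₃: 0.1510 lies in 0.1178–0.1563, so I_lo=151, I_hi=200, C_lo=0.1178, C_hi=0.1563.
(200−151)/(0.1563−0.1178) × (0.1510−0.1178) + 151 = 49/0.0385 × 0.0332 + 151 ≈ 193.25 → 193.
Current AQI 193 is in the Unhealthy range (151–200). The next-lower category tops out at AQI 150, whose upper concentration bound is 0.1177 ppm.
Reduction needed = 0.1510 − 0.1177 = 0.0333 ppm.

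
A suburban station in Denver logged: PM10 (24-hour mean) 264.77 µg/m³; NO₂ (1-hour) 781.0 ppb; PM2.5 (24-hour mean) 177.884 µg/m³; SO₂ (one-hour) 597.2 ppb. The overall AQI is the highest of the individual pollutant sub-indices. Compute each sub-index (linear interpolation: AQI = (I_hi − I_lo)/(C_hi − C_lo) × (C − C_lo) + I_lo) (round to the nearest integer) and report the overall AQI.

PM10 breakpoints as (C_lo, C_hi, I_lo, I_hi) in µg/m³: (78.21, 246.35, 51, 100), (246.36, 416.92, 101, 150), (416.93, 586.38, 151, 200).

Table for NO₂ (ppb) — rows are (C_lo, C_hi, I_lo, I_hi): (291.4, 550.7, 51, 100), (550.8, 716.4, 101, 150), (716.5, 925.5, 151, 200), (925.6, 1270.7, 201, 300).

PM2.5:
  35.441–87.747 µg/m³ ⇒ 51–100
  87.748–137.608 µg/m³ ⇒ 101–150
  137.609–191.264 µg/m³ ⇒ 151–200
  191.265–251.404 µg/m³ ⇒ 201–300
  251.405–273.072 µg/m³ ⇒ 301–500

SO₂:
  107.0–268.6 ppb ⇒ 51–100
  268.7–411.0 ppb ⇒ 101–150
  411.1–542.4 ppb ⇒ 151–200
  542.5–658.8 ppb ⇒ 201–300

PM10: 264.77 lies in 246.36–416.92, so I_lo=101, I_hi=150, C_lo=246.36, C_hi=416.92.
(150−101)/(416.92−246.36) × (264.77−246.36) + 101 = 49/170.56 × 18.41 + 101 ≈ 106.29 → 106.
NO₂ 781.0: bracket 716.5–925.5 → index 151–200; slope 49/209.0, offset 64.5.
AQI = 151 + 49/209.0·64.5 ≈ 166.12 ⇒ 166.
PM2.5: 177.884 ∈ [137.609, 191.264] ↔ index [151, 200].
151 + (177.884−137.609)·(200−151)/(191.264−137.609) = 151 + 40.275·49/53.655 ≈ 187.78, so AQI = 188.
SO₂: 597.2 lies in 542.5–658.8, so I_lo=201, I_hi=300, C_lo=542.5, C_hi=658.8.
(300−201)/(658.8−542.5) × (597.2−542.5) + 201 = 99/116.3 × 54.7 + 201 ≈ 247.56 → 248.
Sub-indices: PM10→106, NO₂→166, PM2.5→188, SO₂→248. Overall AQI = max = 248; dominant pollutant is SO₂.
AQI 248: Very Unhealthy.

248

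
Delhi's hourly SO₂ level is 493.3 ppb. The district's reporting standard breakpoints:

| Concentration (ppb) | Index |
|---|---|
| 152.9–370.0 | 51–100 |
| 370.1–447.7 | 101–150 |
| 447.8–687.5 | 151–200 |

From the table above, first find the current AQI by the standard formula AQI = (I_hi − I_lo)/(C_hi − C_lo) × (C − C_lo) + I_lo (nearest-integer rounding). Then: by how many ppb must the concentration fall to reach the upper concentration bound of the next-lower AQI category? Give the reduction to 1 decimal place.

45.6

SO₂: row 447.8–687.5 (AQI 151–200). (200−151)·(493.3−447.8)/(687.5−447.8) + 151 = 49·45.5/239.7 + 151 ≈ 160.30 → 160.
Current AQI 160 is in the Unhealthy range (151–200). The next-lower category tops out at AQI 150, whose upper concentration bound is 447.7 ppb.
Reduction needed = 493.3 − 447.7 = 45.6 ppb.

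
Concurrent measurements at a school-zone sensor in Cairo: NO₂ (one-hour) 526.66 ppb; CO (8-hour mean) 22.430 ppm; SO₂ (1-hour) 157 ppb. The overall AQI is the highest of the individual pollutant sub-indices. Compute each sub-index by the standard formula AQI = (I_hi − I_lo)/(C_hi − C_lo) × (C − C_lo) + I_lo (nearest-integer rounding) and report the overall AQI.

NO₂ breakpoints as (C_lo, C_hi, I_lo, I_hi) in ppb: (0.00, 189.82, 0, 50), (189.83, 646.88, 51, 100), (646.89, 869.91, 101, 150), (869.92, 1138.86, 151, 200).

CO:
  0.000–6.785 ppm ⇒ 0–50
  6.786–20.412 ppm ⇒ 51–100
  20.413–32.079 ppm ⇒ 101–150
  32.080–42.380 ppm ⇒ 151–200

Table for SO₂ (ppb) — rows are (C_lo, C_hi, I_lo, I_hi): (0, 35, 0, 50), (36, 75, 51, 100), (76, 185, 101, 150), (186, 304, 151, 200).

137

NO₂: 526.66 ∈ [189.83, 646.88] ↔ index [51, 100].
51 + (526.66−189.83)·(100−51)/(646.88−189.83) = 51 + 336.83·49/457.05 ≈ 87.11, so AQI = 87.
CO: 22.430 ∈ [20.413, 32.079] ↔ index [101, 150].
101 + (22.430−20.413)·(150−101)/(32.079−20.413) = 101 + 2.017·49/11.666 ≈ 109.47, so AQI = 109.
SO₂: 157 lies in 76–185, so I_lo=101, I_hi=150, C_lo=76, C_hi=185.
(150−101)/(185−76) × (157−76) + 101 = 49/109 × 81 + 101 ≈ 137.41 → 137.
Sub-indices: NO₂→87, CO→109, SO₂→137. Overall AQI = max = 137; dominant pollutant is SO₂.
AQI 137: Unhealthy for Sensitive Groups.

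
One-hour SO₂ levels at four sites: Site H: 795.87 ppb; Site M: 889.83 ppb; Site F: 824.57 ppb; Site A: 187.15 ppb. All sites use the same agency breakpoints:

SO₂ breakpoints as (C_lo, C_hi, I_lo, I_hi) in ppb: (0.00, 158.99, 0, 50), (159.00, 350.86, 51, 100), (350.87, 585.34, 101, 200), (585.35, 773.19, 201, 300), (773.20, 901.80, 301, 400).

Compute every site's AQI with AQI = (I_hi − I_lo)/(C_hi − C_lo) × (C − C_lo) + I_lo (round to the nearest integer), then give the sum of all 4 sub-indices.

1108

Site H: 795.87 lies in 773.20–901.80, so I_lo=301, I_hi=400, C_lo=773.20, C_hi=901.80.
(400−301)/(901.80−773.20) × (795.87−773.20) + 301 = 99/128.60 × 22.67 + 301 ≈ 318.45 → 318.
Site M: row 773.20–901.80 (AQI 301–400). (400−301)·(889.83−773.20)/(901.80−773.20) + 301 = 99·116.63/128.60 + 301 ≈ 390.79 → 391.
Site F: row 773.20–901.80 (AQI 301–400). (400−301)·(824.57−773.20)/(901.80−773.20) + 301 = 99·51.37/128.60 + 301 ≈ 340.55 → 341.
Site A: 187.15 lies in 159.00–350.86, so I_lo=51, I_hi=100, C_lo=159.00, C_hi=350.86.
(100−51)/(350.86−159.00) × (187.15−159.00) + 51 = 49/191.86 × 28.15 + 51 ≈ 58.19 → 58.
AQIs: Site H=318, Site M=391, Site F=341, Site A=58. Sum = 318 + 391 + 341 + 58 = 1108.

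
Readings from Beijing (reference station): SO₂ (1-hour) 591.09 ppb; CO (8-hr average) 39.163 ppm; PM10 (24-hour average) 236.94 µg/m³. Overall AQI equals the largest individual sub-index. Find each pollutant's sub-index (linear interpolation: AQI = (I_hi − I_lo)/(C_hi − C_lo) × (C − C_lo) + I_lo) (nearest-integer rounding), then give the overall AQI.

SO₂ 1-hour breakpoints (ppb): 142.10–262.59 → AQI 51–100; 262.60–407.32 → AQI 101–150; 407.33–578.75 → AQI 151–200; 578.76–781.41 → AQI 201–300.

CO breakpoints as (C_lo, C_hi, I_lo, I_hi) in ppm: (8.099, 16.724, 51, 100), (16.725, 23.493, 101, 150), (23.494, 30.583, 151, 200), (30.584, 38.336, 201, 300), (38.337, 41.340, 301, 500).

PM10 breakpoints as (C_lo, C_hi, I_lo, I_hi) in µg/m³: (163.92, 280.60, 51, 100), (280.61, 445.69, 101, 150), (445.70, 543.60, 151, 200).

356

SO₂: row 578.76–781.41 (AQI 201–300). (300−201)·(591.09−578.76)/(781.41−578.76) + 201 = 99·12.33/202.65 + 201 ≈ 207.02 → 207.
CO: row 38.337–41.340 (AQI 301–500). (500−301)·(39.163−38.337)/(41.340−38.337) + 301 = 199·0.826/3.003 + 301 ≈ 355.74 → 356.
PM10: row 163.92–280.60 (AQI 51–100). (100−51)·(236.94−163.92)/(280.60−163.92) + 51 = 49·73.02/116.68 + 51 ≈ 81.66 → 82.
Sub-indices: SO₂→207, CO→356, PM10→82. Overall AQI = max = 356; dominant pollutant is CO.
AQI 356: Hazardous.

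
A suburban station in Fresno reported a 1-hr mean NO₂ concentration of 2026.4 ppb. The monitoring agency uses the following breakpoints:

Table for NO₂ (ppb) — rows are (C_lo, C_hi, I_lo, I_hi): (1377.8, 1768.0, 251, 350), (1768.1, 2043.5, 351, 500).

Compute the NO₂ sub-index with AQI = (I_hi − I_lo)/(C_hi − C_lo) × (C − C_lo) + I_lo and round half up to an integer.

491

NO₂ 2026.4: bracket 1768.1–2043.5 → index 351–500; slope 149/275.4, offset 258.3.
AQI = 351 + 149/275.4·258.3 ≈ 490.75 ⇒ 491.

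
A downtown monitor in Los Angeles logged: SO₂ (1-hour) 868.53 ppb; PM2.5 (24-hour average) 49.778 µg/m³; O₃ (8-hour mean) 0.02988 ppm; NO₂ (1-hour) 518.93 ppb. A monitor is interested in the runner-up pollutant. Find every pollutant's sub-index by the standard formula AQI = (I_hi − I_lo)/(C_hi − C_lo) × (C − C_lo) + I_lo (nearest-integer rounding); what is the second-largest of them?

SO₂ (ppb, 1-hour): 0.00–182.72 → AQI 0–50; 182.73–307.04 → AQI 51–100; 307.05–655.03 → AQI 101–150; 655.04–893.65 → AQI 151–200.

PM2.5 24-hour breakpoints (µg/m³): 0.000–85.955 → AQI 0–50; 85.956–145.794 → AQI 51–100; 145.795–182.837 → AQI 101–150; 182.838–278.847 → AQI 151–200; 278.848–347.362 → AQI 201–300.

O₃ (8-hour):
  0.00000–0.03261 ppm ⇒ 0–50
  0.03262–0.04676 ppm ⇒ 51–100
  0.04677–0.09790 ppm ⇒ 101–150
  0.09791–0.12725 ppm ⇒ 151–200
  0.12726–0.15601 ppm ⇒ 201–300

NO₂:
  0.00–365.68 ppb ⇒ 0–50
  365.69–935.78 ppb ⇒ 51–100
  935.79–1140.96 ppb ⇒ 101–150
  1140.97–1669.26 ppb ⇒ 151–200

64

SO₂: 868.53 lies in 655.04–893.65, so I_lo=151, I_hi=200, C_lo=655.04, C_hi=893.65.
(200−151)/(893.65−655.04) × (868.53−655.04) + 151 = 49/238.61 × 213.49 + 151 ≈ 194.84 → 195.
PM2.5: 49.778 ∈ [0.000, 85.955] ↔ index [0, 50].
0 + (49.778−0.000)·(50−0)/(85.955−0.000) = 0 + 49.778·50/85.955 ≈ 28.96, so AQI = 29.
O₃: 0.02988 lies in 0.00000–0.03261, so I_lo=0, I_hi=50, C_lo=0.00000, C_hi=0.03261.
(50−0)/(0.03261−0.00000) × (0.02988−0.00000) + 0 = 50/0.03261 × 0.02988 + 0 ≈ 45.81 → 46.
NO₂: row 365.69–935.78 (AQI 51–100). (100−51)·(518.93−365.69)/(935.78−365.69) + 51 = 49·153.24/570.09 + 51 ≈ 64.17 → 64.
Sub-indices: SO₂→195, PM2.5→29, O₃→46, NO₂→64. Ranked high→low: 195, 64, 46, 29. Second-highest sub-index = 64.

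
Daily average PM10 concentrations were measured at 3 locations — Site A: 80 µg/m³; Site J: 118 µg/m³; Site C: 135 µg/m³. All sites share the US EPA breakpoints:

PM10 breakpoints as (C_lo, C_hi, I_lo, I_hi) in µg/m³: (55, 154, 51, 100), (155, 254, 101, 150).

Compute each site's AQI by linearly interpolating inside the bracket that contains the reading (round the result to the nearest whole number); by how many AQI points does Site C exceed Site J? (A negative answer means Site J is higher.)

Site A: 80 ∈ [55, 154] ↔ index [51, 100].
51 + (80−55)·(100−51)/(154−55) = 51 + 25·49/99 ≈ 63.37, so AQI = 63.
Site J 118: bracket 55–154 → index 51–100; slope 49/99, offset 63.
AQI = 51 + 49/99·63 ≈ 82.18 ⇒ 82.
Site C: row 55–154 (AQI 51–100). (100−51)·(135−55)/(154−55) + 51 = 49·80/99 + 51 ≈ 90.60 → 91.
AQIs: Site A=63, Site J=82, Site C=91. Site C (91) − Site J (82) = 9.

9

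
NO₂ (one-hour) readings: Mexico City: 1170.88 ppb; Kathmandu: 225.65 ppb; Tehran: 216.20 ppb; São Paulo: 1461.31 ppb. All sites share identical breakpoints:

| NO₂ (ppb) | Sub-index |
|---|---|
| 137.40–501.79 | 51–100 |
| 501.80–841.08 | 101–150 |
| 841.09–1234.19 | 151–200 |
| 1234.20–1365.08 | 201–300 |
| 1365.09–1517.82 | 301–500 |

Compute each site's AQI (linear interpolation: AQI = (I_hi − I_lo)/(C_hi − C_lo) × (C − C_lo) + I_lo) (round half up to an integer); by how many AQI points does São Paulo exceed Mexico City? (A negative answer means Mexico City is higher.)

Mexico City: row 841.09–1234.19 (AQI 151–200). (200−151)·(1170.88−841.09)/(1234.19−841.09) + 151 = 49·329.79/393.10 + 151 ≈ 192.11 → 192.
Kathmandu: row 137.40–501.79 (AQI 51–100). (100−51)·(225.65−137.40)/(501.79−137.40) + 51 = 49·88.25/364.39 + 51 ≈ 62.87 → 63.
Tehran 216.20: bracket 137.40–501.79 → index 51–100; slope 49/364.39, offset 78.80.
AQI = 51 + 49/364.39·78.80 ≈ 61.60 ⇒ 62.
São Paulo: row 1365.09–1517.82 (AQI 301–500). (500−301)·(1461.31−1365.09)/(1517.82−1365.09) + 301 = 199·96.22/152.73 + 301 ≈ 426.37 → 426.
AQIs: Mexico City=192, Kathmandu=63, Tehran=62, São Paulo=426. São Paulo (426) − Mexico City (192) = 234.

234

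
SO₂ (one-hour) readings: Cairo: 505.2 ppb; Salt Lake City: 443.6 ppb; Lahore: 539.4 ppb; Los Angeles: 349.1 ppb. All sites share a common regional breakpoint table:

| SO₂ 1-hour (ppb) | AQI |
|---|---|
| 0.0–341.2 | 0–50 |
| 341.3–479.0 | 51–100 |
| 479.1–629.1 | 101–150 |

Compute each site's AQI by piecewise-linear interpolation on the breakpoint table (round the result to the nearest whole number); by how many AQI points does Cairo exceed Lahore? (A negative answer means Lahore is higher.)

Cairo: row 479.1–629.1 (AQI 101–150). (150−101)·(505.2−479.1)/(629.1−479.1) + 101 = 49·26.1/150.0 + 101 ≈ 109.53 → 110.
Salt Lake City: 443.6 lies in 341.3–479.0, so I_lo=51, I_hi=100, C_lo=341.3, C_hi=479.0.
(100−51)/(479.0−341.3) × (443.6−341.3) + 51 = 49/137.7 × 102.3 + 51 ≈ 87.40 → 87.
Lahore: 539.4 lies in 479.1–629.1, so I_lo=101, I_hi=150, C_lo=479.1, C_hi=629.1.
(150−101)/(629.1−479.1) × (539.4−479.1) + 101 = 49/150.0 × 60.3 + 101 ≈ 120.70 → 121.
Los Angeles 349.1: bracket 341.3–479.0 → index 51–100; slope 49/137.7, offset 7.8.
AQI = 51 + 49/137.7·7.8 ≈ 53.78 ⇒ 54.
AQIs: Cairo=110, Salt Lake City=87, Lahore=121, Los Angeles=54. Cairo (110) − Lahore (121) = -11.

-11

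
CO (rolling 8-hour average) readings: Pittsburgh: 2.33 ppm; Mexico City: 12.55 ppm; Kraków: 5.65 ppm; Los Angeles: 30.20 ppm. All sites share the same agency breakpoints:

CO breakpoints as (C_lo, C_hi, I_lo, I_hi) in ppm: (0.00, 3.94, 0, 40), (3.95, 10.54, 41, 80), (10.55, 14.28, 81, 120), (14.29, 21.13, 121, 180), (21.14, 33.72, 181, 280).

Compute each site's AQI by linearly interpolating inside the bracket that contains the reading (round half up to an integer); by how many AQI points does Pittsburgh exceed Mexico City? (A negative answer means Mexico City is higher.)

-78

Pittsburgh 2.33: bracket 0.00–3.94 → index 0–40; slope 40/3.94, offset 2.33.
AQI = 0 + 40/3.94·2.33 ≈ 23.65 ⇒ 24.
Mexico City: 12.55 ∈ [10.55, 14.28] ↔ index [81, 120].
81 + (12.55−10.55)·(120−81)/(14.28−10.55) = 81 + 2.00·39/3.73 ≈ 101.91, so AQI = 102.
Kraków: 5.65 ∈ [3.95, 10.54] ↔ index [41, 80].
41 + (5.65−3.95)·(80−41)/(10.54−3.95) = 41 + 1.70·39/6.59 ≈ 51.06, so AQI = 51.
Los Angeles: 30.20 lies in 21.14–33.72, so I_lo=181, I_hi=280, C_lo=21.14, C_hi=33.72.
(280−181)/(33.72−21.14) × (30.20−21.14) + 181 = 99/12.58 × 9.06 + 181 ≈ 252.30 → 252.
AQIs: Pittsburgh=24, Mexico City=102, Kraków=51, Los Angeles=252. Pittsburgh (24) − Mexico City (102) = -78.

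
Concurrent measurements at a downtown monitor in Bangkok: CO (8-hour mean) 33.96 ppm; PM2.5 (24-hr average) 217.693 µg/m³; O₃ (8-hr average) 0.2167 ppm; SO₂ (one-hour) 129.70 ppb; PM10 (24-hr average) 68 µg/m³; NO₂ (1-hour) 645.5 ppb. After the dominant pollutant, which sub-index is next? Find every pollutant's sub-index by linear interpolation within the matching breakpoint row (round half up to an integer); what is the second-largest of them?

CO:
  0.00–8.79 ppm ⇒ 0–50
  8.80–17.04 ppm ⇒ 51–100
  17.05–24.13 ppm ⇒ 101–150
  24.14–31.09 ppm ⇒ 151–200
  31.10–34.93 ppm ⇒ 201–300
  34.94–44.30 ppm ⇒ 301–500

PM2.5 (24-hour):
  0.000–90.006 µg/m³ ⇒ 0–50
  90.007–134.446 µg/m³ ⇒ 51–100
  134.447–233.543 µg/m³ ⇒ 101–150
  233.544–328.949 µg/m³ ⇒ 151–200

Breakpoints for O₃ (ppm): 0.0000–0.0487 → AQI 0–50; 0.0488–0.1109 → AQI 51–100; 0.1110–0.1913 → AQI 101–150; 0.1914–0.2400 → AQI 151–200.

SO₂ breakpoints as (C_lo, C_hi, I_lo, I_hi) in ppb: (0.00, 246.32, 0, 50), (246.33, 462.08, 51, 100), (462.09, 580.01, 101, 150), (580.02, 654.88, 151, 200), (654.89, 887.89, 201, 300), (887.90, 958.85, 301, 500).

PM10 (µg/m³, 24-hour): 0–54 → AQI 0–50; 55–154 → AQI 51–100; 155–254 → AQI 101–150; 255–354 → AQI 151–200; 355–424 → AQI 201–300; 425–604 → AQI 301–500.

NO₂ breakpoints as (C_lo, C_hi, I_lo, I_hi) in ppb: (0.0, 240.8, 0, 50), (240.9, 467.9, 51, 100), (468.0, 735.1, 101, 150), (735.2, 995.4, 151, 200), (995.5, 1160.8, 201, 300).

177

CO 33.96: bracket 31.10–34.93 → index 201–300; slope 99/3.83, offset 2.86.
AQI = 201 + 99/3.83·2.86 ≈ 274.93 ⇒ 275.
PM2.5: 217.693 lies in 134.447–233.543, so I_lo=101, I_hi=150, C_lo=134.447, C_hi=233.543.
(150−101)/(233.543−134.447) × (217.693−134.447) + 101 = 49/99.096 × 83.246 + 101 ≈ 142.16 → 142.
O₃: row 0.1914–0.2400 (AQI 151–200). (200−151)·(0.2167−0.1914)/(0.2400−0.1914) + 151 = 49·0.0253/0.0486 + 151 ≈ 176.51 → 177.
SO₂: 129.70 lies in 0.00–246.32, so I_lo=0, I_hi=50, C_lo=0.00, C_hi=246.32.
(50−0)/(246.32−0.00) × (129.70−0.00) + 0 = 50/246.32 × 129.70 + 0 ≈ 26.33 → 26.
PM10: 68 ∈ [55, 154] ↔ index [51, 100].
51 + (68−55)·(100−51)/(154−55) = 51 + 13·49/99 ≈ 57.43, so AQI = 57.
NO₂: row 468.0–735.1 (AQI 101–150). (150−101)·(645.5−468.0)/(735.1−468.0) + 101 = 49·177.5/267.1 + 101 ≈ 133.56 → 134.
Sub-indices: CO→275, PM2.5→142, O₃→177, SO₂→26, PM10→57, NO₂→134. Ranked high→low: 275, 177, 142, 134, 57, 26. Second-highest sub-index = 177.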